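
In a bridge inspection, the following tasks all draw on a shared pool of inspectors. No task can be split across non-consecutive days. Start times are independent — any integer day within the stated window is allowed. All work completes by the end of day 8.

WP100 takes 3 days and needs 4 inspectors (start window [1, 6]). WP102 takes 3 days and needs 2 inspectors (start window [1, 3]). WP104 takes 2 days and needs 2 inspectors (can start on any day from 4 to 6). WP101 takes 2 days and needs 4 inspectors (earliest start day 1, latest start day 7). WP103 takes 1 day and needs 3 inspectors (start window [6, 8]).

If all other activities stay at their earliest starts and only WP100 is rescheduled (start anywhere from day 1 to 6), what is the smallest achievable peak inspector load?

WP100@1: d1:10  d2:10  d3:6  d4:2  d5:2  d6:3  d7:0  d8:0 → peak 10
WP100@2: d1:6  d2:10  d3:6  d4:6  d5:2  d6:3  d7:0  d8:0 → peak 10
WP100@3: d1:6  d2:6  d3:6  d4:6  d5:6  d6:3  d7:0  d8:0 → peak 6
WP100@4: d1:6  d2:6  d3:2  d4:6  d5:6  d6:7  d7:0  d8:0 → peak 7
WP100@5: d1:6  d2:6  d3:2  d4:2  d5:6  d6:7  d7:4  d8:0 → peak 7
WP100@6: d1:6  d2:6  d3:2  d4:2  d5:2  d6:7  d7:4  d8:4 → peak 7
Best is WP100@3, peak 6.

6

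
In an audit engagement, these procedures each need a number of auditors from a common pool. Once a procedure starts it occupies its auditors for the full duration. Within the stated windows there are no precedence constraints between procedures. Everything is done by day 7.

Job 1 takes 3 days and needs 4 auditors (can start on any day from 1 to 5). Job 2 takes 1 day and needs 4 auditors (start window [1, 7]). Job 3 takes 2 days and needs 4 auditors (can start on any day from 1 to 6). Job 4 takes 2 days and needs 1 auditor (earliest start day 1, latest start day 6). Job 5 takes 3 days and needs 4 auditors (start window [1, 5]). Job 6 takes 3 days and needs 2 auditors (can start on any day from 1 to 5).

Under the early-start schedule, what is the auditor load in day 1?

19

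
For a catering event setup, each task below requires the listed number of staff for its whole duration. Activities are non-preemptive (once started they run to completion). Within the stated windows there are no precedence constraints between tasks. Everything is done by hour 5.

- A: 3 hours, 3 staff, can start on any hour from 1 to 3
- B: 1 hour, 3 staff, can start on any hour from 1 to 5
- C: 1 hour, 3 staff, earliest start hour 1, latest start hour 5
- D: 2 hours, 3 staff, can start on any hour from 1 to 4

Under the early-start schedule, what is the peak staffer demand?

Early-start schedule: A@1, B@1, C@1, D@1.
Load per hour: hour 1: 12, hour 2: 6, hour 3: 3, hour 4: 0, hour 5: 0.
Peak is 12.

12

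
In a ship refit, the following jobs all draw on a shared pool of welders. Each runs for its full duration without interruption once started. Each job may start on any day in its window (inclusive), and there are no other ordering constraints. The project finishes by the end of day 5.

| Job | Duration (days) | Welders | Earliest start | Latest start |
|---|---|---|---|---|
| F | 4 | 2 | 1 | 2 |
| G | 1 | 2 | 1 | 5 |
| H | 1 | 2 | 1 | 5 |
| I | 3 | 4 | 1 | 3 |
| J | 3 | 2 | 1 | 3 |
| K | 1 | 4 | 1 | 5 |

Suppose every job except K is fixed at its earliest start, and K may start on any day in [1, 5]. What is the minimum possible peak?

K@1: d1:16  d2:8  d3:8  d4:2  d5:0 → peak 16
K@2: d1:12  d2:12  d3:8  d4:2  d5:0 → peak 12
K@3: d1:12  d2:8  d3:12  d4:2  d5:0 → peak 12
K@4: d1:12  d2:8  d3:8  d4:6  d5:0 → peak 12
K@5: d1:12  d2:8  d3:8  d4:2  d5:4 → peak 12
Best is K@2, peak 12.

12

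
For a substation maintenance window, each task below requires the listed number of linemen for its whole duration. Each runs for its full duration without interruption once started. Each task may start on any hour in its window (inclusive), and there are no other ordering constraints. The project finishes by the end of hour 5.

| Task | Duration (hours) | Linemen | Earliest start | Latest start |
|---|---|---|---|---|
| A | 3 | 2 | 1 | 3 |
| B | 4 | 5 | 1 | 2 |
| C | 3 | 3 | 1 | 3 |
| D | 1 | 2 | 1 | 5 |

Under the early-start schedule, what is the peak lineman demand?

12

Early-start schedule: A@1, B@1, C@1, D@1.
Load per hour: hour 1: 12, hour 2: 10, hour 3: 10, hour 4: 5, hour 5: 0.
Peak is 12.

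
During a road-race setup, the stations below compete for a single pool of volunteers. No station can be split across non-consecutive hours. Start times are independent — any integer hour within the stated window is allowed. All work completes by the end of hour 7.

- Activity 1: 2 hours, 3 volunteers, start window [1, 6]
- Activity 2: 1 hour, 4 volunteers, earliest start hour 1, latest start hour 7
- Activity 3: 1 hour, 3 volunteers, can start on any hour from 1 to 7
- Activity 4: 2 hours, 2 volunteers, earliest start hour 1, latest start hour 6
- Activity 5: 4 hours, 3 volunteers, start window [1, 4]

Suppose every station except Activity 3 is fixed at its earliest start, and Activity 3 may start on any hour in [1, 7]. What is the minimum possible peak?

12

Activity 3@1: h1:15  h2:8  h3:3  h4:3  h5:0  h6:0  h7:0 → peak 15
Activity 3@2: h1:12  h2:11  h3:3  h4:3  h5:0  h6:0  h7:0 → peak 12
Activity 3@3: h1:12  h2:8  h3:6  h4:3  h5:0  h6:0  h7:0 → peak 12
Activity 3@4: h1:12  h2:8  h3:3  h4:6  h5:0  h6:0  h7:0 → peak 12
Activity 3@5: h1:12  h2:8  h3:3  h4:3  h5:3  h6:0  h7:0 → peak 12
Activity 3@6: h1:12  h2:8  h3:3  h4:3  h5:0  h6:3  h7:0 → peak 12
Activity 3@7: h1:12  h2:8  h3:3  h4:3  h5:0  h6:0  h7:3 → peak 12
Best is Activity 3@2, peak 12.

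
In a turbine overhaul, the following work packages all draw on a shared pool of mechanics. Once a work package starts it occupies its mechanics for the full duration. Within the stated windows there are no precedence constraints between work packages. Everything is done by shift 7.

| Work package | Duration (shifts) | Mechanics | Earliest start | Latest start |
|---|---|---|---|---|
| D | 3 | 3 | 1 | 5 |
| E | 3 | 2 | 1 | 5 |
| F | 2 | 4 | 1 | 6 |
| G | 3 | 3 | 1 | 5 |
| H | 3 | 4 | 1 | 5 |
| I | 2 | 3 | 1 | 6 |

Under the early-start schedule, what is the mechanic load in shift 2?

At early start, shift 2 has: D, E, F, G, H, I.
Demand: 3 + 2 + 4 + 3 + 4 + 3 = 19.

19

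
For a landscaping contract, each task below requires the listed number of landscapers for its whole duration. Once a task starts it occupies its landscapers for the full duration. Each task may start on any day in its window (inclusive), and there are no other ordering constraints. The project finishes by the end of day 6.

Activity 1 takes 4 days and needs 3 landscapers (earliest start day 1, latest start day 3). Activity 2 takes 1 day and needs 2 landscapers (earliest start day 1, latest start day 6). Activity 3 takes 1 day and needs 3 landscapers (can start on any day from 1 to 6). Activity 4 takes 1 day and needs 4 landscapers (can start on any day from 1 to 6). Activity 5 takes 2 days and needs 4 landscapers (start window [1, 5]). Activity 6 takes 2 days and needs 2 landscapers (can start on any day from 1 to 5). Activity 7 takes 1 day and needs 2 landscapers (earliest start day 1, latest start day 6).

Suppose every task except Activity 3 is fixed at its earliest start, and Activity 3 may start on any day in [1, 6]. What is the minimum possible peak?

Activity 3@1: d1:20  d2:9  d3:3  d4:3  d5:0  d6:0 → peak 20
Activity 3@2: d1:17  d2:12  d3:3  d4:3  d5:0  d6:0 → peak 17
Activity 3@3: d1:17  d2:9  d3:6  d4:3  d5:0  d6:0 → peak 17
Activity 3@4: d1:17  d2:9  d3:3  d4:6  d5:0  d6:0 → peak 17
Activity 3@5: d1:17  d2:9  d3:3  d4:3  d5:3  d6:0 → peak 17
Activity 3@6: d1:17  d2:9  d3:3  d4:3  d5:0  d6:3 → peak 17
Best is Activity 3@2, peak 17.

17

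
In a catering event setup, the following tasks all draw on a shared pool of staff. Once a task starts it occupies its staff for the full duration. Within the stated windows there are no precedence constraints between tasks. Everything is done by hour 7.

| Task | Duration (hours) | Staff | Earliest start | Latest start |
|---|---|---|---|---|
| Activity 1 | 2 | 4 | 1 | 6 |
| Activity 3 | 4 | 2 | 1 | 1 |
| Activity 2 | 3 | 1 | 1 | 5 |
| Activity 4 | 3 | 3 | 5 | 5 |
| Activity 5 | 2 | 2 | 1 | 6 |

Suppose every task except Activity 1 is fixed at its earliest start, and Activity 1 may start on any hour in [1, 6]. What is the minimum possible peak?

Activity 1@1: h1:9  h2:9  h3:3  h4:2  h5:3  h6:3  h7:3 → peak 9
Activity 1@2: h1:5  h2:9  h3:7  h4:2  h5:3  h6:3  h7:3 → peak 9
Activity 1@3: h1:5  h2:5  h3:7  h4:6  h5:3  h6:3  h7:3 → peak 7
Activity 1@4: h1:5  h2:5  h3:3  h4:6  h5:7  h6:3  h7:3 → peak 7
Activity 1@5: h1:5  h2:5  h3:3  h4:2  h5:7  h6:7  h7:3 → peak 7
Activity 1@6: h1:5  h2:5  h3:3  h4:2  h5:3  h6:7  h7:7 → peak 7
Best is Activity 1@3, peak 7.

7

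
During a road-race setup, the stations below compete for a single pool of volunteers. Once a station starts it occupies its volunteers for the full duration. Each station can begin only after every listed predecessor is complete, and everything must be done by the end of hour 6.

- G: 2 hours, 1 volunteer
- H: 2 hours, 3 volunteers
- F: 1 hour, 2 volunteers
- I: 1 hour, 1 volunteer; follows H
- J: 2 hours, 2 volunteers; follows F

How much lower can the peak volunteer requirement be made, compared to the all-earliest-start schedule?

3

Early-start peak: h1:6  h2:6  h3:3  h4:0  h5:0  h6:0 ⇒ 6.
Leveled (G@1, H@3, F@1, I@5, J@5): h1:3  h2:1  h3:3  h4:3  h5:3  h6:2 ⇒ 3.
Reduction 6 − 3 = 3.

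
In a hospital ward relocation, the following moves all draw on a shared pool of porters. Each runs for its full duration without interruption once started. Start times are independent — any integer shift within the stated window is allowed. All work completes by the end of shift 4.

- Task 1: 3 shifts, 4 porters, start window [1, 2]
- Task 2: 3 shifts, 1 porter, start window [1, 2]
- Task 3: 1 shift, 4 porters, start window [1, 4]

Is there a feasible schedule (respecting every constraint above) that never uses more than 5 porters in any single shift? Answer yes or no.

Schedule Task 1@1, Task 2@1, Task 3@4: s1:5  s2:5  s3:5  s4:4 — peak 5 ≤ 5.

yes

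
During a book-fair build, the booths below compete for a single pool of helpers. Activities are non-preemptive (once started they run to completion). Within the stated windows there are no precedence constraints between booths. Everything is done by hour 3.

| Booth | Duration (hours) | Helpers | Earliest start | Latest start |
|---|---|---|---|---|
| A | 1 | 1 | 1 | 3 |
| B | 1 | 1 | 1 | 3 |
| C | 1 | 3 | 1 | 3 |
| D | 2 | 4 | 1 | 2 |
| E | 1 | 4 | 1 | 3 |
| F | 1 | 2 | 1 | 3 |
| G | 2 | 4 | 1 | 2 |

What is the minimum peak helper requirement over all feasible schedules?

9

Early-start (A@1, B@1, C@1, D@1, E@1, F@1, G@1) gives peak 19: h1:19  h2:8  h3:0.
Shift B→2, C→3, F→3, G→2.
Schedule A@1, B@2, C@3, D@1, E@1, F@3, G@2: h1:9  h2:9  h3:9 — peak 9.
Total helper-hours = 27 over 3 hours ⇒ peak ≥ ⌈27/3⌉ = 9, so 9 is optimal.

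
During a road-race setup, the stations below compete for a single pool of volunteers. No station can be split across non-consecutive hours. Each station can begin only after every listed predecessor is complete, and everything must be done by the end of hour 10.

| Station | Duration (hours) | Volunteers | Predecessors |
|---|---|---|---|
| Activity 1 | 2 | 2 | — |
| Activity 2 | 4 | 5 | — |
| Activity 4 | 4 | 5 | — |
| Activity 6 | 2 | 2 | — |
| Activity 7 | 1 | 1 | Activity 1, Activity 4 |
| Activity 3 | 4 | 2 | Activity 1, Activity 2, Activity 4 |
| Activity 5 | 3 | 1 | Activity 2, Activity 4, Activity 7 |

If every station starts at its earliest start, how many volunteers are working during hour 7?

At early start, hour 7 has: Activity 3, Activity 5.
Demand: 2 + 1 = 3.

3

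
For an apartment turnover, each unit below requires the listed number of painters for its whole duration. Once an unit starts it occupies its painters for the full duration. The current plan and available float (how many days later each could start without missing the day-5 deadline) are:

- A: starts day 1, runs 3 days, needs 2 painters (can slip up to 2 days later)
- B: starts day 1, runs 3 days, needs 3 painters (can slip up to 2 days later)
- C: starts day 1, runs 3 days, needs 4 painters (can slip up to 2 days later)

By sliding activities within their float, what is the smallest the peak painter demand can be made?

Schedule A@1, B@1, C@1: d1:9  d2:9  d3:9  d4:0  d5:0 — peak 9.

9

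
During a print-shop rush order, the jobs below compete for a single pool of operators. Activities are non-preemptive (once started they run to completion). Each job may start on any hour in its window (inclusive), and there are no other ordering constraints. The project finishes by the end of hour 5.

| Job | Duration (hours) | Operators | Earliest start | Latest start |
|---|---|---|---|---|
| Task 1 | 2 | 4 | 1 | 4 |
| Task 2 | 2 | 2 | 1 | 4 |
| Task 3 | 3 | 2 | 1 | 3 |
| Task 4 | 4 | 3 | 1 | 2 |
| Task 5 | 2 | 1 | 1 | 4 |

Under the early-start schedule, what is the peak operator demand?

12

Early-start schedule: Task 1@1, Task 2@1, Task 3@1, Task 4@1, Task 5@1.
Load per hour: hour 1: 12, hour 2: 12, hour 3: 5, hour 4: 3, hour 5: 0.
Peak is 12.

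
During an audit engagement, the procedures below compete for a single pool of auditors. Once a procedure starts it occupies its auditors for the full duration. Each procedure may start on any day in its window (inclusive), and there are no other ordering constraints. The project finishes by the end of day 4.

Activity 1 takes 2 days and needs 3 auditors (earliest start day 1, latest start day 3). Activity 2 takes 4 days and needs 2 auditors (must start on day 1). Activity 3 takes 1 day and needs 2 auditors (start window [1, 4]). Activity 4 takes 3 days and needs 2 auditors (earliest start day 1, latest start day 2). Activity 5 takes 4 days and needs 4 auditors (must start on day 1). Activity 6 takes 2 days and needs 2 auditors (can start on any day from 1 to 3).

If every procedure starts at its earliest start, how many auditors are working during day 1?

15

At early start, day 1 has: Activity 1, Activity 2, Activity 3, Activity 4, Activity 5, Activity 6.
Demand: 3 + 2 + 2 + 2 + 4 + 2 = 15.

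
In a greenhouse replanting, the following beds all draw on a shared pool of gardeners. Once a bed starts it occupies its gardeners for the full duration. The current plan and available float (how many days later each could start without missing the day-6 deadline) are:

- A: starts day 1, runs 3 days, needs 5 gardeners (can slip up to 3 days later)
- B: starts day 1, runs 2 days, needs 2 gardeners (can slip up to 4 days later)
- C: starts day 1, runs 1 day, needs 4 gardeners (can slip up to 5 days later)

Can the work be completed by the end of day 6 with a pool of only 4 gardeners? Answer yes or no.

no

The minimum achievable peak is 5; 4 < 5, so no feasible schedule stays within the cap.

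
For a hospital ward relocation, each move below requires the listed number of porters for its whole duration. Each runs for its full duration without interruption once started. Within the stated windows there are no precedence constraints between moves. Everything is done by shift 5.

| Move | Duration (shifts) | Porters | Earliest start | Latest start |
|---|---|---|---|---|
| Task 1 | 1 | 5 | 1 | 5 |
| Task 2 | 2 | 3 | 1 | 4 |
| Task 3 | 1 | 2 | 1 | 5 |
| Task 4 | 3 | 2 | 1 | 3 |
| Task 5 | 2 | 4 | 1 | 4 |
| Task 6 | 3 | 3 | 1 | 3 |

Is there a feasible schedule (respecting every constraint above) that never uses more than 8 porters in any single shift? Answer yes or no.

yes

Schedule Task 1@1, Task 2@2, Task 3@2, Task 4@1, Task 5@4, Task 6@3: s1:7  s2:7  s3:8  s4:7  s5:7 — peak 8 ≤ 8.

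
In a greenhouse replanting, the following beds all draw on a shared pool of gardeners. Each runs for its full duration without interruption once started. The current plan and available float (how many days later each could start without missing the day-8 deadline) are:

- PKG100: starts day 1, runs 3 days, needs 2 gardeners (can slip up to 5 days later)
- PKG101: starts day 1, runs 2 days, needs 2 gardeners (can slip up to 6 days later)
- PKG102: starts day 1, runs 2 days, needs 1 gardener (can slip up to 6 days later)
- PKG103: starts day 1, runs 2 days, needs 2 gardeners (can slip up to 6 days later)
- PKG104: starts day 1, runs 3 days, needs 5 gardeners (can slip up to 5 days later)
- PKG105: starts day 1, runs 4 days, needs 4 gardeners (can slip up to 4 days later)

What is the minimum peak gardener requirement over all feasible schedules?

7

Early-start (PKG100@1, PKG101@1, PKG102@1, PKG103@1, PKG104@1, PKG105@1) gives peak 16: d1:16  d2:16  d3:11  d4:4  d5:0  d6:0  d7:0  d8:0.
Shift PKG101→4, PKG103→5, PKG104→6.
Schedule PKG100@1, PKG101@4, PKG102@1, PKG103@5, PKG104@6, PKG105@1: d1:7  d2:7  d3:6  d4:6  d5:4  d6:7  d7:5  d8:5 — peak 7.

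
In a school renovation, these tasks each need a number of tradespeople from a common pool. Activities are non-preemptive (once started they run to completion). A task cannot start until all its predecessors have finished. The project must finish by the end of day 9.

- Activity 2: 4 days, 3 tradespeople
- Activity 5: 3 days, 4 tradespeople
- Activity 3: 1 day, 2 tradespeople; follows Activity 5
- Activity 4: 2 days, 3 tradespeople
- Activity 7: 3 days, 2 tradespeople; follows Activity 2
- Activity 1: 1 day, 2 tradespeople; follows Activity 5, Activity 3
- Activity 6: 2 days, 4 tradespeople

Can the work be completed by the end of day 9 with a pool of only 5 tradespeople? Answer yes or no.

Total tradesperson-days = 48; over 9 days the average is 48/9 > 5, so some day must exceed 5.

no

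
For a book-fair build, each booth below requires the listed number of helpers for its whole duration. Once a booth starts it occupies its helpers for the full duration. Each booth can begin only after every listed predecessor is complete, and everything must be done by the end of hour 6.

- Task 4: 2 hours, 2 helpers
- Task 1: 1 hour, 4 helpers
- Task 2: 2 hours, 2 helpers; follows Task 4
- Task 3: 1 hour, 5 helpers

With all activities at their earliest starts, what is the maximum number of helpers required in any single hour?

Early-start schedule: Task 4@1, Task 1@1, Task 2@3, Task 3@1.
Load per hour: hour 1: 11, hour 2: 2, hour 3: 2, hour 4: 2, hour 5: 0, hour 6: 0.
Peak is 11.

11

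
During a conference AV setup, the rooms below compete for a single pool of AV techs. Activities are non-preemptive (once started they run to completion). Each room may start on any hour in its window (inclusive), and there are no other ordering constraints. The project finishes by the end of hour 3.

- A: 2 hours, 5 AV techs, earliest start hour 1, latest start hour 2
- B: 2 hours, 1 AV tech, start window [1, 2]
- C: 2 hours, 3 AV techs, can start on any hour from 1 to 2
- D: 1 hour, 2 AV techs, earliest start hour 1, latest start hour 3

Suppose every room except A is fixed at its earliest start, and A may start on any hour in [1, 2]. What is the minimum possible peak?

A@1: h1:11  h2:9  h3:0 → peak 11
A@2: h1:6  h2:9  h3:5 → peak 9
Best is A@2, peak 9.

9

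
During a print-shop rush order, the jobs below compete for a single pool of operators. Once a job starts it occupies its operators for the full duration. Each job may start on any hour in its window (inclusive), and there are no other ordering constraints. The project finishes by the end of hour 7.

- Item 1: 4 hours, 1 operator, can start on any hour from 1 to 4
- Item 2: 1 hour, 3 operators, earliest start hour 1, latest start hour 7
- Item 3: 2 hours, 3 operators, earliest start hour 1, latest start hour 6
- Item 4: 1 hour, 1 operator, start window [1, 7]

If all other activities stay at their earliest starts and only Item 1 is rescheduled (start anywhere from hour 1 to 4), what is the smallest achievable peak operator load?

Item 1@1: h1:8  h2:4  h3:1  h4:1  h5:0  h6:0  h7:0 → peak 8
Item 1@2: h1:7  h2:4  h3:1  h4:1  h5:1  h6:0  h7:0 → peak 7
Item 1@3: h1:7  h2:3  h3:1  h4:1  h5:1  h6:1  h7:0 → peak 7
Item 1@4: h1:7  h2:3  h3:0  h4:1  h5:1  h6:1  h7:1 → peak 7
Best is Item 1@2, peak 7.

7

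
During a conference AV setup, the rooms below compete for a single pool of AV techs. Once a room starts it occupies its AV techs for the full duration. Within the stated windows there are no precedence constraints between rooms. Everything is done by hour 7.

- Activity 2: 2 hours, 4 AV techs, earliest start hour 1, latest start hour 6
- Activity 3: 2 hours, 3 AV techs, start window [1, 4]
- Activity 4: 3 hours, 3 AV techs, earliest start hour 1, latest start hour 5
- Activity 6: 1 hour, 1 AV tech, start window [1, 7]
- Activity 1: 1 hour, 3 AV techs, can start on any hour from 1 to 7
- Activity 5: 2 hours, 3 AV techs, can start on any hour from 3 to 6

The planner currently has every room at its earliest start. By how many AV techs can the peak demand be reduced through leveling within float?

8

Early-start peak: h1:14  h2:10  h3:6  h4:3  h5:0  h6:0  h7:0 ⇒ 14.
Leveled (Activity 2@1, Activity 3@3, Activity 4@3, Activity 6@1, Activity 1@5, Activity 5@6): h1:5  h2:4  h3:6  h4:6  h5:6  h6:3  h7:3 ⇒ 6.
Reduction 14 − 6 = 8.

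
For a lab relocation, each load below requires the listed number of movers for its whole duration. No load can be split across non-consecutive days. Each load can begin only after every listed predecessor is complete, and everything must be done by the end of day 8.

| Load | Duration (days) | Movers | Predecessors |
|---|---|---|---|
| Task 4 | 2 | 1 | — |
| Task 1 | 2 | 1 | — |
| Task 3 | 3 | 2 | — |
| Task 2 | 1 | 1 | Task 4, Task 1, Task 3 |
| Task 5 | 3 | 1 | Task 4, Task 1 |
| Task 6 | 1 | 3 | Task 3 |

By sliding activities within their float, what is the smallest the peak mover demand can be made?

Early-start (Task 4@1, Task 1@1, Task 3@1, Task 2@4, Task 5@3, Task 6@4) gives peak 5: d1:4  d2:4  d3:3  d4:5  d5:1  d6:0  d7:0  d8:0.
Shift Task 3→3, Task 2→6, Task 6→7.
Schedule Task 4@1, Task 1@1, Task 3@3, Task 2@6, Task 5@3, Task 6@7: d1:2  d2:2  d3:3  d4:3  d5:3  d6:1  d7:3  d8:0 — peak 3.
Total mover-days = 17 over 8 days ⇒ peak ≥ ⌈17/8⌉ = 3, so 3 is optimal.

3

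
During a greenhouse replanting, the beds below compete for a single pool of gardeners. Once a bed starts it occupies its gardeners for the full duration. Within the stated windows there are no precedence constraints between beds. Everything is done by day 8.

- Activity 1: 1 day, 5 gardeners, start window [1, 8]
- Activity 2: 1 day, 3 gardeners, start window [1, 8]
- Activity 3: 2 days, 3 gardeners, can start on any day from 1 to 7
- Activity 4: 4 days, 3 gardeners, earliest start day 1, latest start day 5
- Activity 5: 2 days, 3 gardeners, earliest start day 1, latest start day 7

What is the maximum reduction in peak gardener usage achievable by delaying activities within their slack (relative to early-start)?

Early-start peak: d1:17  d2:9  d3:3  d4:3  d5:0  d6:0  d7:0  d8:0 ⇒ 17.
Leveled (Activity 1@1, Activity 2@2, Activity 3@2, Activity 4@3, Activity 5@4): d1:5  d2:6  d3:6  d4:6  d5:6  d6:3  d7:0  d8:0 ⇒ 6.
Reduction 17 − 6 = 11.

11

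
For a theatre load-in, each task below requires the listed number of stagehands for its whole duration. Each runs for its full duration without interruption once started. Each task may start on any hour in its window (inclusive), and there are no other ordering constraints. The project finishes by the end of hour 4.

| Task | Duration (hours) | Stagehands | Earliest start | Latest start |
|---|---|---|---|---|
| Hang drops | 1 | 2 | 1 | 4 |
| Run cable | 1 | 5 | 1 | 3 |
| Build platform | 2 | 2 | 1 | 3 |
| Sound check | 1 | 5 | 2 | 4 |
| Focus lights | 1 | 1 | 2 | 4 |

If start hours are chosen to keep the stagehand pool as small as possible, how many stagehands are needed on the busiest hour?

5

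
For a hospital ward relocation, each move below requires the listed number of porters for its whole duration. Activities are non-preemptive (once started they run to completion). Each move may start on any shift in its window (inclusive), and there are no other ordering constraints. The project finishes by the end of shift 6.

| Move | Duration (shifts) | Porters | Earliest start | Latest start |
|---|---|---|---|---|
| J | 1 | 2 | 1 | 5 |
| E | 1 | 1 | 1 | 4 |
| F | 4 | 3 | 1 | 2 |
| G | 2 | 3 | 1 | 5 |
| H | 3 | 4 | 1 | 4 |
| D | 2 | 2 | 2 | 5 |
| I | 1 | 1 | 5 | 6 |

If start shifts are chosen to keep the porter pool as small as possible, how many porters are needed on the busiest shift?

Early-start (J@1, E@1, F@1, G@1, H@1, D@2, I@5) gives peak 13: s1:13  s2:12  s3:9  s4:3  s5:1  s6:0.
Shift G→2, H→4, D→5.
Schedule J@1, E@1, F@1, G@2, H@4, D@5, I@5: s1:6  s2:6  s3:6  s4:7  s5:7  s6:6 — peak 7.
Total porter-shifts = 38 over 6 shifts ⇒ peak ≥ ⌈38/6⌉ = 7, so 7 is optimal.

7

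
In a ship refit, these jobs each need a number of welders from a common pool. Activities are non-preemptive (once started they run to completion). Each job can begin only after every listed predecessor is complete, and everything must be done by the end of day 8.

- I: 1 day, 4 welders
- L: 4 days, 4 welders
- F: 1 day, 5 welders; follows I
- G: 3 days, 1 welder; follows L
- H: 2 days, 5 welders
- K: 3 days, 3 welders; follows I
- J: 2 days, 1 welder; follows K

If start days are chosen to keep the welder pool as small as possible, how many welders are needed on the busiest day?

Early-start (I@1, L@1, F@2, G@5, H@1, K@2, J@5) gives peak 17: d1:13  d2:17  d3:7  d4:7  d5:2  d6:2  d7:1  d8:0.
Shift L→2, F→6, G→6, H→7.
Schedule I@1, L@2, F@6, G@6, H@7, K@2, J@5: d1:4  d2:7  d3:7  d4:7  d5:5  d6:7  d7:6  d8:6 — peak 7.
Total welder-days = 49 over 8 days ⇒ peak ≥ ⌈49/8⌉ = 7, so 7 is optimal.

7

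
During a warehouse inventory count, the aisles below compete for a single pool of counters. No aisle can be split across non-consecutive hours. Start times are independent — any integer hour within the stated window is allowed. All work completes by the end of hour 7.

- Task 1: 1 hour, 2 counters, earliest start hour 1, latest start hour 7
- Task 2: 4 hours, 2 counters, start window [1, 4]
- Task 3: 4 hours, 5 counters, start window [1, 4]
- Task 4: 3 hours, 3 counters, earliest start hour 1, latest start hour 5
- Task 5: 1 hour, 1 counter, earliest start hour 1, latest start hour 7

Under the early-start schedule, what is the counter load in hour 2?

10

At early start, hour 2 has: Task 2, Task 3, Task 4.
Demand: 2 + 5 + 3 = 10.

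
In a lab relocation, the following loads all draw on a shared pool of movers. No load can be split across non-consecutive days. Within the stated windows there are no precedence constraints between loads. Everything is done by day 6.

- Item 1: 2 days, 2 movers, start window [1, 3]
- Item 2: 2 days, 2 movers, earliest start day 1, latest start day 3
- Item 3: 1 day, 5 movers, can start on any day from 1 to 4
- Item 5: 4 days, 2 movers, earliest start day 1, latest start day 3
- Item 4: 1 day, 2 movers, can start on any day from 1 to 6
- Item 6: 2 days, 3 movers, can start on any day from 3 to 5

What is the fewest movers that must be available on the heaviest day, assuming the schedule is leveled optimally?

Early-start (Item 1@1, Item 2@1, Item 3@1, Item 5@1, Item 4@1, Item 6@3) gives peak 13: d1:13  d2:6  d3:5  d4:5  d5:0  d6:0.
Shift Item 1→2, Item 2→2, Item 5→2, Item 4→4, Item 6→5.
Schedule Item 1@2, Item 2@2, Item 3@1, Item 5@2, Item 4@4, Item 6@5: d1:5  d2:6  d3:6  d4:4  d5:5  d6:3 — peak 6.

6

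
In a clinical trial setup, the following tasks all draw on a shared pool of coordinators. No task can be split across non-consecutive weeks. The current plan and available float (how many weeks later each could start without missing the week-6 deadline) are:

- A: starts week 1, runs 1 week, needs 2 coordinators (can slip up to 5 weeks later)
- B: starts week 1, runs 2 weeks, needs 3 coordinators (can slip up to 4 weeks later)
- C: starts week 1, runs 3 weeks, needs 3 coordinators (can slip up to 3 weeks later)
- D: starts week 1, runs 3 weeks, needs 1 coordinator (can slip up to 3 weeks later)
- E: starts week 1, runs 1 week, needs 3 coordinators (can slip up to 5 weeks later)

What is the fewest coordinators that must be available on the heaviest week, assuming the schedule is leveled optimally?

Early-start (A@1, B@1, C@1, D@1, E@1) gives peak 12: w1:12  w2:7  w3:4  w4:0  w5:0  w6:0.
Shift C→3, D→2, E→6.
Schedule A@1, B@1, C@3, D@2, E@6: w1:5  w2:4  w3:4  w4:4  w5:3  w6:3 — peak 5.

5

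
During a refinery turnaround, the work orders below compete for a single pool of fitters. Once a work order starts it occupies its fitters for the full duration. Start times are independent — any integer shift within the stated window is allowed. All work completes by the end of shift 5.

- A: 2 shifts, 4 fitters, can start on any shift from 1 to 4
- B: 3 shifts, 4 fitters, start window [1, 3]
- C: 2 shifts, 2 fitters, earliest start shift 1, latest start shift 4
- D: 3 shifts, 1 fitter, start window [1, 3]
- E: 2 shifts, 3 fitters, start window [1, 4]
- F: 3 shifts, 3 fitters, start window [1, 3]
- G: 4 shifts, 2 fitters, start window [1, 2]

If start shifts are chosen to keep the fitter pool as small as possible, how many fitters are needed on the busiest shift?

11

Early-start (A@1, B@1, C@1, D@1, E@1, F@1, G@1) gives peak 19: s1:19  s2:19  s3:10  s4:2  s5:0.
Shift C→4, E→4, F→3.
Schedule A@1, B@1, C@4, D@1, E@4, F@3, G@1: s1:11  s2:11  s3:10  s4:10  s5:8 — peak 11.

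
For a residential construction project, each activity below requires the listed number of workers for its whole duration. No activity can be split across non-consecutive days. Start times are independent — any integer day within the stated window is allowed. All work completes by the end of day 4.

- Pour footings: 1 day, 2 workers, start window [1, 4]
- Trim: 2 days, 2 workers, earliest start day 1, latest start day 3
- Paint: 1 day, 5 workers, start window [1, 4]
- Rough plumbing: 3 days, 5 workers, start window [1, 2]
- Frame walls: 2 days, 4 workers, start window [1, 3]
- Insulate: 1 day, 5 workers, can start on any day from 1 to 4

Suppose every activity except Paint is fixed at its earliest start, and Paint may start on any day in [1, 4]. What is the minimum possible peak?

18

Paint@1: d1:23  d2:11  d3:5  d4:0 → peak 23
Paint@2: d1:18  d2:16  d3:5  d4:0 → peak 18
Paint@3: d1:18  d2:11  d3:10  d4:0 → peak 18
Paint@4: d1:18  d2:11  d3:5  d4:5 → peak 18
Best is Paint@2, peak 18.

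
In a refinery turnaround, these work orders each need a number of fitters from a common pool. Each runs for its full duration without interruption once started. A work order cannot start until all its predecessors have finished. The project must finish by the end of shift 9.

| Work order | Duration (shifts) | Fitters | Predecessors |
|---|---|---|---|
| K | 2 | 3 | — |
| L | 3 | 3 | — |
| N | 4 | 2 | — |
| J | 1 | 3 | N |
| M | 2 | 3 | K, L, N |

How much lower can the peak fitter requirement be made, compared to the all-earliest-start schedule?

Early-start peak: s1:8  s2:8  s3:5  s4:2  s5:6  s6:3  s7:0  s8:0  s9:0 ⇒ 8.
Leveled (K@1, L@3, N@1, J@6, M@7): s1:5  s2:5  s3:5  s4:5  s5:3  s6:3  s7:3  s8:3  s9:0 ⇒ 5.
Reduction 8 − 5 = 3.

3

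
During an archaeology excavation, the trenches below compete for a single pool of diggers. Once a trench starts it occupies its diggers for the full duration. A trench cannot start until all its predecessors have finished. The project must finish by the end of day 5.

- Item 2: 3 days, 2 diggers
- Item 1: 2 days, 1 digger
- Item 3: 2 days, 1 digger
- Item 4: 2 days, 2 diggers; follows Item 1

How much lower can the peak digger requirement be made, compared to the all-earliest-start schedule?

1

Early-start peak: d1:4  d2:4  d3:4  d4:2  d5:0 ⇒ 4.
Leveled (Item 2@1, Item 1@1, Item 3@3, Item 4@4): d1:3  d2:3  d3:3  d4:3  d5:2 ⇒ 3.
Reduction 4 − 3 = 1.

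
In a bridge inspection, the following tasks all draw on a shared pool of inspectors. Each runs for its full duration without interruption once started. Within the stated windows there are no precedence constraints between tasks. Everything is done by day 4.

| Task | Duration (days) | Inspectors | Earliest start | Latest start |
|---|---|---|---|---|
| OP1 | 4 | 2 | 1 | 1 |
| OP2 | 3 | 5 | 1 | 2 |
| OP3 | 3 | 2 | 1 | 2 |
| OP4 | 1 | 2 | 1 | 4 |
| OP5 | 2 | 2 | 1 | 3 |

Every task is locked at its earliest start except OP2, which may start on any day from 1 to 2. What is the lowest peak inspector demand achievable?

11

OP2@1: d1:13  d2:11  d3:9  d4:2 → peak 13
OP2@2: d1:8  d2:11  d3:9  d4:7 → peak 11
Best is OP2@2, peak 11.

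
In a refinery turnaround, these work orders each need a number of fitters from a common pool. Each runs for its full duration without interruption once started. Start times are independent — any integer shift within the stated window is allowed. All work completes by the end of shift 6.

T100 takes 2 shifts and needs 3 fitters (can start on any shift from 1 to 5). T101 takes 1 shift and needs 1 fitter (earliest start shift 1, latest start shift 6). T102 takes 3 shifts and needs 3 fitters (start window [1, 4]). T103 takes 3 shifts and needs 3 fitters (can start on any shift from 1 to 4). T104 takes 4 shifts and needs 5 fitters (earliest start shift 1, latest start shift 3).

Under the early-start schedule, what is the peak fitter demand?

Early-start schedule: T100@1, T101@1, T102@1, T103@1, T104@1.
Load per shift: shift 1: 15, shift 2: 14, shift 3: 11, shift 4: 5, shift 5: 0, shift 6: 0.
Peak is 15.

15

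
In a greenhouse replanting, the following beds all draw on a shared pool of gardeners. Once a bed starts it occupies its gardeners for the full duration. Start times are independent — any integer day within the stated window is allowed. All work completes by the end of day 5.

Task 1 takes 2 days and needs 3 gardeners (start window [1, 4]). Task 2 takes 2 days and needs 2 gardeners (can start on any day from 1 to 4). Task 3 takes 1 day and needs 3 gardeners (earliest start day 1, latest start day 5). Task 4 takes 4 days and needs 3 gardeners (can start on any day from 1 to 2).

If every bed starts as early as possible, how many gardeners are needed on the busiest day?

Early-start schedule: Task 1@1, Task 2@1, Task 3@1, Task 4@1.
Load per day: day 1: 11, day 2: 8, day 3: 3, day 4: 3, day 5: 0.
Peak is 11.

11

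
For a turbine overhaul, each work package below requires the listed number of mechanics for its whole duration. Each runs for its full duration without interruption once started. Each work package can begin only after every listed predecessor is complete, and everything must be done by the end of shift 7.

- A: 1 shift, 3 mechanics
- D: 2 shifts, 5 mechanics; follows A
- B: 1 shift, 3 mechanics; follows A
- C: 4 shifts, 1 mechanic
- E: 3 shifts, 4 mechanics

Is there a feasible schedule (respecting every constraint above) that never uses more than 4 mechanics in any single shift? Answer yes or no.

no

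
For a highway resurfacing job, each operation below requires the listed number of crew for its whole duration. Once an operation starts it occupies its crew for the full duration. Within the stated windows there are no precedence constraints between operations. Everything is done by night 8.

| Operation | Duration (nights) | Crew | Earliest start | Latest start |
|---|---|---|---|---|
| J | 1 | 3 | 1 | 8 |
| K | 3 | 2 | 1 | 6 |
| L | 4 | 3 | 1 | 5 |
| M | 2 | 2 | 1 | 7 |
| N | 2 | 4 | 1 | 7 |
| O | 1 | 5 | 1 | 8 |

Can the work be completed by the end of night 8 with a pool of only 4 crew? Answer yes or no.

no

Total crew member-nights = 38; over 8 nights the average is 38/8 > 4, so some night must exceed 4.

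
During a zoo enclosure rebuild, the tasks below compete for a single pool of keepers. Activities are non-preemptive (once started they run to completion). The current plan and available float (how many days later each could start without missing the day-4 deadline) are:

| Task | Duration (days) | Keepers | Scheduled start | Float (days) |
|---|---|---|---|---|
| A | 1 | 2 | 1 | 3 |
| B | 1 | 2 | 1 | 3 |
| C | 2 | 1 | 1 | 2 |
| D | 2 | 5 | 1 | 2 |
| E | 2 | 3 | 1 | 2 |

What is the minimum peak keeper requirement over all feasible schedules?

6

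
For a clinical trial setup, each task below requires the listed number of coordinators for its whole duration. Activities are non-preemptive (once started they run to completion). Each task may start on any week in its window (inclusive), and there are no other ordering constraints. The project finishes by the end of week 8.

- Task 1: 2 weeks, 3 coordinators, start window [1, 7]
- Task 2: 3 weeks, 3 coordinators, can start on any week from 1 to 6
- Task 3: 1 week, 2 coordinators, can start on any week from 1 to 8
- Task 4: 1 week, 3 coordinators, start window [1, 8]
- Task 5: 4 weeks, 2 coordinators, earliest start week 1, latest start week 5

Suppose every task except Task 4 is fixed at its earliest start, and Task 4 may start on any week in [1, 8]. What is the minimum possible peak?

Task 4@1: w1:13  w2:8  w3:5  w4:2  w5:0  w6:0  w7:0  w8:0 → peak 13
Task 4@2: w1:10  w2:11  w3:5  w4:2  w5:0  w6:0  w7:0  w8:0 → peak 11
Task 4@3: w1:10  w2:8  w3:8  w4:2  w5:0  w6:0  w7:0  w8:0 → peak 10
Task 4@4: w1:10  w2:8  w3:5  w4:5  w5:0  w6:0  w7:0  w8:0 → peak 10
Task 4@5: w1:10  w2:8  w3:5  w4:2  w5:3  w6:0  w7:0  w8:0 → peak 10
Task 4@6: w1:10  w2:8  w3:5  w4:2  w5:0  w6:3  w7:0  w8:0 → peak 10
Task 4@7: w1:10  w2:8  w3:5  w4:2  w5:0  w6:0  w7:3  w8:0 → peak 10
Task 4@8: w1:10  w2:8  w3:5  w4:2  w5:0  w6:0  w7:0  w8:3 → peak 10
Best is Task 4@3, peak 10.

10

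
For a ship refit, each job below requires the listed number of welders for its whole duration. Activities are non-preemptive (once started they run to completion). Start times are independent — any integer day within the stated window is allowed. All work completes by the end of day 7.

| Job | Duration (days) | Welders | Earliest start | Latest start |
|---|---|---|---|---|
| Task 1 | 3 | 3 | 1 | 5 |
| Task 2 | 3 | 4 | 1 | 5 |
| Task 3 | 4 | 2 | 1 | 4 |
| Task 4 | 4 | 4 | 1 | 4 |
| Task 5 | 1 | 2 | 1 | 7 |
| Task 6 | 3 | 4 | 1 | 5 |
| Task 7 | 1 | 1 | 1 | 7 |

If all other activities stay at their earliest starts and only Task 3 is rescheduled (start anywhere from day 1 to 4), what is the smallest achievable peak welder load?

18

Task 3@1: d1:20  d2:17  d3:17  d4:6  d5:0  d6:0  d7:0 → peak 20
Task 3@2: d1:18  d2:17  d3:17  d4:6  d5:2  d6:0  d7:0 → peak 18
Task 3@3: d1:18  d2:15  d3:17  d4:6  d5:2  d6:2  d7:0 → peak 18
Task 3@4: d1:18  d2:15  d3:15  d4:6  d5:2  d6:2  d7:2 → peak 18
Best is Task 3@2, peak 18.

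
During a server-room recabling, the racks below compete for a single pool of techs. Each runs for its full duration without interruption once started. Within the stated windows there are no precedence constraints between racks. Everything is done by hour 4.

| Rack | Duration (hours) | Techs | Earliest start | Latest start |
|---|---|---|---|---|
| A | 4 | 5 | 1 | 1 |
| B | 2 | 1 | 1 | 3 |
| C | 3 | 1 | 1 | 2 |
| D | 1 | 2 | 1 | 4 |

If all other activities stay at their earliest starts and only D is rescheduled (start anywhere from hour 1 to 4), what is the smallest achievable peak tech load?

D@1: h1:9  h2:7  h3:6  h4:5 → peak 9
D@2: h1:7  h2:9  h3:6  h4:5 → peak 9
D@3: h1:7  h2:7  h3:8  h4:5 → peak 8
D@4: h1:7  h2:7  h3:6  h4:7 → peak 7
Best is D@4, peak 7.

7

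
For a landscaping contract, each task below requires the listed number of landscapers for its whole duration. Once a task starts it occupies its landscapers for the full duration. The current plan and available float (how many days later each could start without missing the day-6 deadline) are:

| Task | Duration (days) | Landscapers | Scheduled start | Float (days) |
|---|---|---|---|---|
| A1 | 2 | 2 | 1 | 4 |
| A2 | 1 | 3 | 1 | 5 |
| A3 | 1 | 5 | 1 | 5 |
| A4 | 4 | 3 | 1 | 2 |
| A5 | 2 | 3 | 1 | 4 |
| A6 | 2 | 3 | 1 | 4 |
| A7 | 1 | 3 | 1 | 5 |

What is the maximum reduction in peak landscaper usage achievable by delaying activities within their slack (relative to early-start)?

14

Early-start peak: d1:22  d2:11  d3:3  d4:3  d5:0  d6:0 ⇒ 22.
Leveled (A1@1, A2@1, A3@2, A4@3, A5@3, A6@5, A7@1): d1:8  d2:7  d3:6  d4:6  d5:6  d6:6 ⇒ 8.
Reduction 22 − 8 = 14.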